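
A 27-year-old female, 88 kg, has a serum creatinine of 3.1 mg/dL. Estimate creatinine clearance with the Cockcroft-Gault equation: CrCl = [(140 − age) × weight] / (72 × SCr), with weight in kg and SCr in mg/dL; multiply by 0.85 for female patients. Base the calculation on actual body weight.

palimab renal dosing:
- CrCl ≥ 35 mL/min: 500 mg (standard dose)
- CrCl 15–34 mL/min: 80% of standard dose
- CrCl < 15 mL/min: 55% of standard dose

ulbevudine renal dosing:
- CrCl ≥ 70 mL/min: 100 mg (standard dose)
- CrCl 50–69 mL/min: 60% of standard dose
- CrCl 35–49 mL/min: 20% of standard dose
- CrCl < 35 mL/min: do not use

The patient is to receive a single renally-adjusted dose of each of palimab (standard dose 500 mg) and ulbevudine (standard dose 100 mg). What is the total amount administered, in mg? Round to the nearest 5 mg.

CrCl = (140 − 27) × 88 / (72 × 3.1) × 0.85 = 9944.0 / 223.20 × 0.85 ≈ 37.9 mL/min
CrCl ≈ 38 mL/min.
palimab: ≥ 35 mL/min → 100% of 500 mg = 500 mg.
ulbevudine: 35–49 mL/min → 20% of 100 mg = 20 mg.
Total = 500 + 20 = 520 mg.

520 mg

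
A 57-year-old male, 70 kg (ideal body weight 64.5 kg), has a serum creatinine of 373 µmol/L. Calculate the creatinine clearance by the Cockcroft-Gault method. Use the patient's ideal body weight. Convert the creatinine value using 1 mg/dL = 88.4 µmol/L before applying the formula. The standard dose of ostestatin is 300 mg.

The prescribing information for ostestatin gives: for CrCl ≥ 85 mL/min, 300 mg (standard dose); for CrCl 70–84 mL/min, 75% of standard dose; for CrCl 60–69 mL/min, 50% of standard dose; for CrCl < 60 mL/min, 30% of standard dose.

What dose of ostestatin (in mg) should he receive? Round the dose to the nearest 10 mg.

90 mg

SCr = 373 / 88.4 = 4.219 mg/dL
CrCl = (140 − 57) × 64.5 / (72 × 4.219) = 5353.5 / 303.77 ≈ 17.6 mL/min
CrCl ≈ 18 mL/min → bracket < 60 mL/min.
30% of 300 mg = 90 mg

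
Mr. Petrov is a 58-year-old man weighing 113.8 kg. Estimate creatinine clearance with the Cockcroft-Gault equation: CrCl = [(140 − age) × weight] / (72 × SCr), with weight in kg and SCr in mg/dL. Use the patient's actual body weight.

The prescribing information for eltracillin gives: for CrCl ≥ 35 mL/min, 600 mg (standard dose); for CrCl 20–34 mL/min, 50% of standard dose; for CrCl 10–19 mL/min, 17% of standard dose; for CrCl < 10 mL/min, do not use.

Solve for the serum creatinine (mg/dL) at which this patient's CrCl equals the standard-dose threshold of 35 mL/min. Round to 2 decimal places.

3.70 mg/dL

Standard dose requires CrCl ≥ 35 mL/min.
Set (140 − 58) × 113.8 / (72 × SCr) = 35
SCr = (140 − 58) × 113.8 / (72 × 35) = 3.703 mg/dL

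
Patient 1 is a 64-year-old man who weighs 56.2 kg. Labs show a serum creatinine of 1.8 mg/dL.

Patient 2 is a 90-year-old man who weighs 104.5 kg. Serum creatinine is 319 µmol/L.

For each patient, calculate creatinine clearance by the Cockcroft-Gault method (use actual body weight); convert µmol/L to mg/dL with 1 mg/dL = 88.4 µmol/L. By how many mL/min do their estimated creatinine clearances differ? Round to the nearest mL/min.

Patient 1: CrCl = (140 − 64) × 56.2 / (72 × 1.8) = 4271.2 / 129.60 ≈ 33.0 mL/min
Patient 2: SCr = 319 / 88.4 = 3.609 mg/dL
Patient 2: CrCl = (140 − 90) × 104.5 / (72 × 3.609) = 5225.0 / 259.85 ≈ 20.1 mL/min
|33.0 − 20.1| = 12.9 mL/min

13 mL/min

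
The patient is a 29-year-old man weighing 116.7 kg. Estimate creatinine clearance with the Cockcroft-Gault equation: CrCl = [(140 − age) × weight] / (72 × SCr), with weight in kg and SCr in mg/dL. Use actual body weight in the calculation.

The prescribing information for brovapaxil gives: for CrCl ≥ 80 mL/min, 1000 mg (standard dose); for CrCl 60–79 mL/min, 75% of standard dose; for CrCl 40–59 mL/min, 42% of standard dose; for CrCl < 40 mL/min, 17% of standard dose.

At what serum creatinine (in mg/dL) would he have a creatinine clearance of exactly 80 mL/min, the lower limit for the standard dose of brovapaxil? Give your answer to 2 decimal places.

2.25 mg/dL

Standard dose requires CrCl ≥ 80 mL/min.
Set (140 − 29) × 116.7 / (72 × SCr) = 80
SCr = (140 − 29) × 116.7 / (72 × 80) = 2.249 mg/dL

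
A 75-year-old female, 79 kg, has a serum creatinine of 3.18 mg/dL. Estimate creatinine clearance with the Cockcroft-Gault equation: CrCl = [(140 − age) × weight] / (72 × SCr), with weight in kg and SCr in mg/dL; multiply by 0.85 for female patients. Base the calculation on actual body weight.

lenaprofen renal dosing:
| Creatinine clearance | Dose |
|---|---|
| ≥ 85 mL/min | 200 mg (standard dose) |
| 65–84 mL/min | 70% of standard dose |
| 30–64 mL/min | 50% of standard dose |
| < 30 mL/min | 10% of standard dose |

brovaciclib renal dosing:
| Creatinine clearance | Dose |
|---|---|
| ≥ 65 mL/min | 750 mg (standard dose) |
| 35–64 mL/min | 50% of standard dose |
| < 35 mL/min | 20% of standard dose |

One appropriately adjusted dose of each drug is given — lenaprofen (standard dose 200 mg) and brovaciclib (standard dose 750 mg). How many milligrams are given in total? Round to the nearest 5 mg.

CrCl = (140 − 75) × 79 / (72 × 3.18) × 0.85 = 5135.0 / 228.96 × 0.85 ≈ 19.1 mL/min
CrCl ≈ 19 mL/min.
lenaprofen: < 30 mL/min → 10% of 200 mg = 20 mg.
brovaciclib: < 35 mL/min → 20% of 750 mg = 150 mg.
Total = 20 + 150 = 170 mg.

170 mg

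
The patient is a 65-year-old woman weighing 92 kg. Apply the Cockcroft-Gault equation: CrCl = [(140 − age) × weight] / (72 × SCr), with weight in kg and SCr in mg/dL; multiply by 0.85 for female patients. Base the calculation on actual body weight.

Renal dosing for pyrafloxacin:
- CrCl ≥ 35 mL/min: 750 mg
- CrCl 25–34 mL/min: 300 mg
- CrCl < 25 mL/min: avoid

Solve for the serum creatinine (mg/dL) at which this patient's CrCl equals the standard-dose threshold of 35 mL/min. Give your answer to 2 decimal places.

2.33 mg/dL

Standard dose requires CrCl ≥ 35 mL/min.
Set (140 − 65) × 92 × 0.85 / (72 × SCr) = 35
SCr = (140 − 65) × 92 × 0.85 / (72 × 35) = 2.327 mg/dL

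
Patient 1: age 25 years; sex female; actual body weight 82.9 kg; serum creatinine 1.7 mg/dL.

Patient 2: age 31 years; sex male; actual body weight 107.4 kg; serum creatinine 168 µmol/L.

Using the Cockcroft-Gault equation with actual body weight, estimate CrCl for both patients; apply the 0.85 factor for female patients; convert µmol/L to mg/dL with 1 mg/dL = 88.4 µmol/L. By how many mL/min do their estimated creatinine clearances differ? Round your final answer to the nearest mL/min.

19 mL/min

Patient 1: CrCl = (140 − 25) × 82.9 / (72 × 1.7) × 0.85 = 9533.5 / 122.40 × 0.85 ≈ 66.2 mL/min
Patient 2: SCr = 168 / 88.4 = 1.9 mg/dL
Patient 2: CrCl = (140 − 31) × 107.4 / (72 × 1.9) = 11706.6 / 136.80 ≈ 85.6 mL/min
|66.2 − 85.6| = 19.4 mL/min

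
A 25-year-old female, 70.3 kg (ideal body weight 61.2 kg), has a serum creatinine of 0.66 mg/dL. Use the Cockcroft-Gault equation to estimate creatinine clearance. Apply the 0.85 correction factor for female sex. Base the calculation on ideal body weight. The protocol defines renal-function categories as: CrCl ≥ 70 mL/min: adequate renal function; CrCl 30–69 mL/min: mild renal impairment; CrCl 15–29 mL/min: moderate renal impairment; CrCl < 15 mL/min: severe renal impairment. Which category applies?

CrCl = (140 − 25) × 61.2 / (72 × 0.66) × 0.85 = 7038.0 / 47.52 × 0.85 ≈ 125.9 mL/min
126 mL/min falls in the 'adequate renal function' range.

adequate renal function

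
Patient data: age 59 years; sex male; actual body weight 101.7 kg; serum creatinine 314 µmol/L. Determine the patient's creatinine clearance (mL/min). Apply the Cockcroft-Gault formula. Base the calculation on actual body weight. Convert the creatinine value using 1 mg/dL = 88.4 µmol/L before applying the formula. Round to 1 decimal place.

SCr = 314 / 88.4 = 3.552 mg/dL
CrCl = (140 − 59) × 101.7 / (72 × 3.552) = 8237.7 / 255.74 ≈ 32.2 mL/min

32.2 mL/min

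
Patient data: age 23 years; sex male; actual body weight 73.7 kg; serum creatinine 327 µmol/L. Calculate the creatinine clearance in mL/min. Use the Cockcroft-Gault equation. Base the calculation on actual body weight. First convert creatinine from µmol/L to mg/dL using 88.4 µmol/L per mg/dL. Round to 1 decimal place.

SCr = 327 / 88.4 = 3.699 mg/dL
CrCl = (140 − 23) × 73.7 / (72 × 3.699) = 8622.9 / 266.33 ≈ 32.4 mL/min

32.4 mL/min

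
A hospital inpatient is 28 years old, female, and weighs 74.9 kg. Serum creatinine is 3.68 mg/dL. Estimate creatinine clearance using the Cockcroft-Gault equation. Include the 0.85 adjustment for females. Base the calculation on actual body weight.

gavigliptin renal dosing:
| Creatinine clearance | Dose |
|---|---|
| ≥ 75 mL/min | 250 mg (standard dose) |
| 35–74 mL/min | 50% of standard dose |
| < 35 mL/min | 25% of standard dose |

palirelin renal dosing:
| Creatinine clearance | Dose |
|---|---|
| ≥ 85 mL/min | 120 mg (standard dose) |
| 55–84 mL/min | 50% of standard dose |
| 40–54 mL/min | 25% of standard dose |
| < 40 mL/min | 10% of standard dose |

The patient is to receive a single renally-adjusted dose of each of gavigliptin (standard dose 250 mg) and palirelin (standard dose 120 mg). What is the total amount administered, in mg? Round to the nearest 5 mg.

75 mg

CrCl = (140 − 28) × 74.9 / (72 × 3.68) × 0.85 = 8388.8 / 264.96 × 0.85 ≈ 26.9 mL/min
CrCl ≈ 27 mL/min.
gavigliptin: < 35 mL/min → 25% of 250 mg = 62.5 mg.
palirelin: < 40 mL/min → 10% of 120 mg = 12 mg.
Total = 62.5 + 12 = 74.5 mg.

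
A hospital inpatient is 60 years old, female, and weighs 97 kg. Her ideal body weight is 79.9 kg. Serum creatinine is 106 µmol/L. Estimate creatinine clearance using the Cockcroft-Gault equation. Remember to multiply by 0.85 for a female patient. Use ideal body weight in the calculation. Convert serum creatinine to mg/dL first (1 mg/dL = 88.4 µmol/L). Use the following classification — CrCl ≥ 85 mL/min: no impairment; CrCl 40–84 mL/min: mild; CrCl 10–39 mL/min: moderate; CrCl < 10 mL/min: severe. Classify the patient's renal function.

SCr = 106 / 88.4 = 1.199 mg/dL
CrCl = (140 − 60) × 79.9 / (72 × 1.199) × 0.85 = 6392.0 / 86.33 × 0.85 ≈ 62.9 mL/min
63 mL/min falls in the 'mild' range.

mild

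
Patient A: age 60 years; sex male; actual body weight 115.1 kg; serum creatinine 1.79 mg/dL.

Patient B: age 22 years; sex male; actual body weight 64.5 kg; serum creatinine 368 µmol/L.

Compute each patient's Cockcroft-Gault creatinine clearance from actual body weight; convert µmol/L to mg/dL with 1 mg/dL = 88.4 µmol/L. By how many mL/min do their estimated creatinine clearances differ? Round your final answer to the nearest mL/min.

Patient A: CrCl = (140 − 60) × 115.1 / (72 × 1.79) = 9208.0 / 128.88 ≈ 71.4 mL/min
Patient B: SCr = 368 / 88.4 = 4.163 mg/dL
Patient B: CrCl = (140 − 22) × 64.5 / (72 × 4.163) = 7611.0 / 299.74 ≈ 25.4 mL/min
|71.4 − 25.4| = 46.0 mL/min

46 mL/min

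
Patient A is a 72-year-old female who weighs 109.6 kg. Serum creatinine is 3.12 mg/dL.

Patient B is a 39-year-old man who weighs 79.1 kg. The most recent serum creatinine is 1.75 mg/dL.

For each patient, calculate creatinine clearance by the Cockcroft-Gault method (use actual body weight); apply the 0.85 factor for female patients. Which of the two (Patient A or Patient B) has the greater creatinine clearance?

Patient B

Patient A: CrCl = (140 − 72) × 109.6 / (72 × 3.12) × 0.85 = 7452.8 / 224.64 × 0.85 ≈ 28.2 mL/min
Patient B: CrCl = (140 − 39) × 79.1 / (72 × 1.75) = 7989.1 / 126.00 ≈ 63.4 mL/min
28.2 vs 63.4 mL/min → Patient B is higher.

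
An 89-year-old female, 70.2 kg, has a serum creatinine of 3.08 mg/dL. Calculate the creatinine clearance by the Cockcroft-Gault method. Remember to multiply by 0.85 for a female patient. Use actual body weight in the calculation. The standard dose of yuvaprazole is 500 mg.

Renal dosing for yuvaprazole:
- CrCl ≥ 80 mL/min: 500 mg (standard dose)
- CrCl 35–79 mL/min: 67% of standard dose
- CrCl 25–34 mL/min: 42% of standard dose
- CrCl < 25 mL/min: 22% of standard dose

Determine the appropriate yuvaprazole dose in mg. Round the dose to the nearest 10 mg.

CrCl = (140 − 89) × 70.2 / (72 × 3.08) × 0.85 = 3580.2 / 221.76 × 0.85 ≈ 13.7 mL/min
CrCl ≈ 14 mL/min → bracket < 25 mL/min.
22% of 500 mg = 110 mg

110 mg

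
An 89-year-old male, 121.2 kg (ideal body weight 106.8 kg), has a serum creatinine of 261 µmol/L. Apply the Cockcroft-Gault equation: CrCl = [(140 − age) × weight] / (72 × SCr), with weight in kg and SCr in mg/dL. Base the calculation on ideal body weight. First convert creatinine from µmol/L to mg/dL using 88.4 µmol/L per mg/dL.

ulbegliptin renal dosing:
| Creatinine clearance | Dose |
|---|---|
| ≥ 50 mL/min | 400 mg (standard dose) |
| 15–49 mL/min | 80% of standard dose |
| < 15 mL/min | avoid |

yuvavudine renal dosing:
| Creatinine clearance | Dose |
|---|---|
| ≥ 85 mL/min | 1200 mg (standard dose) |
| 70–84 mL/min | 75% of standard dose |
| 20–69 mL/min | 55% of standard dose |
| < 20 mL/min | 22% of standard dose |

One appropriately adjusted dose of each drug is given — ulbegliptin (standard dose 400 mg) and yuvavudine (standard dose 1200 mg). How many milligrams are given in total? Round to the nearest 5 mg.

SCr = 261 / 88.4 = 2.952 mg/dL
CrCl = (140 − 89) × 106.8 / (72 × 2.952) = 5446.8 / 212.54 ≈ 25.6 mL/min
CrCl ≈ 26 mL/min.
ulbegliptin: 15–49 mL/min → 80% of 400 mg = 320 mg.
yuvavudine: 20–69 mL/min → 55% of 1200 mg = 660 mg.
Total = 320 + 660 = 980 mg.

980 mg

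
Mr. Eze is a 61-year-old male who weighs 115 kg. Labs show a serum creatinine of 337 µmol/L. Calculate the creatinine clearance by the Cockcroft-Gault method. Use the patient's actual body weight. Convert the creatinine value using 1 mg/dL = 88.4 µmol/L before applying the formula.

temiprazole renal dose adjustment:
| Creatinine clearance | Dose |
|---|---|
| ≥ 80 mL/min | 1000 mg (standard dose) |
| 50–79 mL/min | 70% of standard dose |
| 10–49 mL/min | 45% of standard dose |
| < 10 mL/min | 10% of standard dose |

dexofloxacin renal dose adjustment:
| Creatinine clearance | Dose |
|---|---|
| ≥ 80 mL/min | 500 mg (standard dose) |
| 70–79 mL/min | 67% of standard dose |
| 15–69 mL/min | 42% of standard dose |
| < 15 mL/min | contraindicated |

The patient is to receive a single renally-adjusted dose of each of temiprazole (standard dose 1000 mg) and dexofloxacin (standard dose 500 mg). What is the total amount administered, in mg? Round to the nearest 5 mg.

660 mg

SCr = 337 / 88.4 = 3.812 mg/dL
CrCl = (140 − 61) × 115 / (72 × 3.812) = 9085.0 / 274.46 ≈ 33.1 mL/min
CrCl ≈ 33 mL/min.
temiprazole: 10–49 mL/min → 45% of 1000 mg = 450 mg.
dexofloxacin: 15–69 mL/min → 42% of 500 mg = 210 mg.
Total = 450 + 210 = 660 mg.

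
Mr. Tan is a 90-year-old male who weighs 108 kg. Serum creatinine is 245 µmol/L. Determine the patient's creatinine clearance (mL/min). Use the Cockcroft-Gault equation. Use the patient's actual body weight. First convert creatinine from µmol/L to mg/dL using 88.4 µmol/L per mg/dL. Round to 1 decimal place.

27.1 mL/min

SCr = 245 / 88.4 = 2.771 mg/dL
CrCl = (140 − 90) × 108 / (72 × 2.771) = 5400.0 / 199.51 ≈ 27.1 mL/min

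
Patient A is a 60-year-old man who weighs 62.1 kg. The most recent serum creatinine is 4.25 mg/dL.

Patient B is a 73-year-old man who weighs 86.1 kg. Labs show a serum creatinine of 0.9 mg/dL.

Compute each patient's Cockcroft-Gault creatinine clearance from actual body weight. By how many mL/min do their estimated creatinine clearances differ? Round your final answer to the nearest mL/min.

73 mL/min

Patient A: CrCl = (140 − 60) × 62.1 / (72 × 4.25) = 4968.0 / 306.00 ≈ 16.2 mL/min
Patient B: CrCl = (140 − 73) × 86.1 / (72 × 0.9) = 5768.7 / 64.80 ≈ 89.0 mL/min
|16.2 − 89.0| = 72.8 mL/min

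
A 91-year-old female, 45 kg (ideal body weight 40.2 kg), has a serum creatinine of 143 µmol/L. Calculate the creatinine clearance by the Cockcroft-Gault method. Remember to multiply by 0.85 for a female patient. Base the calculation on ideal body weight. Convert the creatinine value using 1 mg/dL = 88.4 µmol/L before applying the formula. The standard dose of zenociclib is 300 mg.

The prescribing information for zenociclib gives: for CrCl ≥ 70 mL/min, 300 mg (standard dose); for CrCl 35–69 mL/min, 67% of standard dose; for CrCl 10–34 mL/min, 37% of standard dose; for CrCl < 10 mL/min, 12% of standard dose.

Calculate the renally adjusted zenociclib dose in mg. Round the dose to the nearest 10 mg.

SCr = 143 / 88.4 = 1.618 mg/dL
CrCl = (140 − 91) × 40.2 / (72 × 1.618) × 0.85 = 1969.8 / 116.50 × 0.85 ≈ 14.4 mL/min
CrCl ≈ 14 mL/min → bracket 10–34 mL/min.
37% of 300 mg = 111 mg → 110 mg

110 mg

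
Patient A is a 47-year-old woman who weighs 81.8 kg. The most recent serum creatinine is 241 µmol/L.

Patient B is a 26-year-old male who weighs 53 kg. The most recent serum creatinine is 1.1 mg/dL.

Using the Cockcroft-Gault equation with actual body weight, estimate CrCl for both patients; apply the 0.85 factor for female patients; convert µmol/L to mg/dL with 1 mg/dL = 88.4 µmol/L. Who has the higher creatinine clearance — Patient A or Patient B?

Patient B

Patient A: SCr = 241 / 88.4 = 2.726 mg/dL
Patient A: CrCl = (140 − 47) × 81.8 / (72 × 2.726) × 0.85 = 7607.4 / 196.27 × 0.85 ≈ 32.9 mL/min
Patient B: CrCl = (140 − 26) × 53 / (72 × 1.1) = 6042.0 / 79.20 ≈ 76.3 mL/min
32.9 vs 76.3 mL/min → Patient B is higher.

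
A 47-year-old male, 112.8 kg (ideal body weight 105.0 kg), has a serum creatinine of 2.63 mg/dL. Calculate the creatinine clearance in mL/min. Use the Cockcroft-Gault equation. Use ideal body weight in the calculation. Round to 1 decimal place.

51.6 mL/min

CrCl = (140 − 47) × 105 / (72 × 2.63) = 9765.0 / 189.36 ≈ 51.6 mL/min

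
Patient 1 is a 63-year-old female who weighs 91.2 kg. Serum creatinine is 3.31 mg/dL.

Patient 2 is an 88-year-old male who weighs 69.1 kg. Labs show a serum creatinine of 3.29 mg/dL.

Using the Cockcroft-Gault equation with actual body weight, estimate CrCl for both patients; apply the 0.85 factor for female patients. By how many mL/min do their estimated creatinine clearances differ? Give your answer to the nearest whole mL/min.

Patient 1: CrCl = (140 − 63) × 91.2 / (72 × 3.31) × 0.85 = 7022.4 / 238.32 × 0.85 ≈ 25.0 mL/min
Patient 2: CrCl = (140 − 88) × 69.1 / (72 × 3.29) = 3593.2 / 236.88 ≈ 15.2 mL/min
|25.0 − 15.2| = 9.8 mL/min

10 mL/min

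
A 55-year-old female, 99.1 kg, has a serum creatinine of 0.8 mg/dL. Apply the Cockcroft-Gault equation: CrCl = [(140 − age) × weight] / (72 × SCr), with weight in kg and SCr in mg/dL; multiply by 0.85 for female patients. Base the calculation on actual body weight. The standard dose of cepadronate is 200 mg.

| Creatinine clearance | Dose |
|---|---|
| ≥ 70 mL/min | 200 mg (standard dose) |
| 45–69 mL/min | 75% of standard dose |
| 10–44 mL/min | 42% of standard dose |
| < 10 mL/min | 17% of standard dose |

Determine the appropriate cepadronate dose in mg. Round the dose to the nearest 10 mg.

CrCl = (140 − 55) × 99.1 / (72 × 0.8) × 0.85 = 8423.5 / 57.60 × 0.85 ≈ 124.3 mL/min
CrCl ≈ 124 mL/min → bracket ≥ 70 mL/min.
100% of 200 mg = 200 mg

200 mg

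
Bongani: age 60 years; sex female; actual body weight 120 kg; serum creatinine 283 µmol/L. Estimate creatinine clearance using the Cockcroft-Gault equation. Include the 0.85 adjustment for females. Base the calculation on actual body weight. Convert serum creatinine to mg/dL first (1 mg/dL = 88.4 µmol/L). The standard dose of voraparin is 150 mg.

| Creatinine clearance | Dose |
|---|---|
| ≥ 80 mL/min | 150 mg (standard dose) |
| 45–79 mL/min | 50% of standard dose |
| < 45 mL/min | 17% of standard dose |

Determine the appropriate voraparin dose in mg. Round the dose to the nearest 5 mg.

SCr = 283 / 88.4 = 3.201 mg/dL
CrCl = (140 − 60) × 120 / (72 × 3.201) × 0.85 = 9600.0 / 230.47 × 0.85 ≈ 35.4 mL/min
CrCl ≈ 35 mL/min → bracket < 45 mL/min.
17% of 150 mg = 25.5 mg → 25 mg

25 mg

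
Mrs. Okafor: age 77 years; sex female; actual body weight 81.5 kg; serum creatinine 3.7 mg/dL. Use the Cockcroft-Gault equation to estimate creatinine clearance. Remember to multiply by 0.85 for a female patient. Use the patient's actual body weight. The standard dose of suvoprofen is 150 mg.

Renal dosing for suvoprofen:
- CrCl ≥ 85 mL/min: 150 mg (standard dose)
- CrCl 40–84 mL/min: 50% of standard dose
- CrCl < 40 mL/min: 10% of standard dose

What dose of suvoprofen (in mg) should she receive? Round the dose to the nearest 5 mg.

CrCl = (140 − 77) × 81.5 / (72 × 3.7) × 0.85 = 5134.5 / 266.40 × 0.85 ≈ 16.4 mL/min
CrCl ≈ 16 mL/min → bracket < 40 mL/min.
10% of 150 mg = 15 mg

15 mg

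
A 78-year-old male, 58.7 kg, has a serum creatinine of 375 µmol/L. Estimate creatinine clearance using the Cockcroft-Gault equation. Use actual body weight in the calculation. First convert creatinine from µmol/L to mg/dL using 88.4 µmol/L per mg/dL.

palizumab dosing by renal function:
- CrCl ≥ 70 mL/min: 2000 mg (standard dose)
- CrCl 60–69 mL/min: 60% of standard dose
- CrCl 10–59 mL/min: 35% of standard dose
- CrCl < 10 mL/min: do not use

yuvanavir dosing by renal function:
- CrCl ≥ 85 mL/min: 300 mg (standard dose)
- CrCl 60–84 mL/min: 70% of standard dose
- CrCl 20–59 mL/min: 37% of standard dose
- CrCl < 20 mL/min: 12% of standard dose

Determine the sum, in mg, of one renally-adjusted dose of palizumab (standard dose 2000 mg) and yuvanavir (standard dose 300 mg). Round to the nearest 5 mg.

735 mg

SCr = 375 / 88.4 = 4.242 mg/dL
CrCl = (140 − 78) × 58.7 / (72 × 4.242) = 3639.4 / 305.42 ≈ 11.9 mL/min
CrCl ≈ 12 mL/min.
palizumab: 10–59 mL/min → 35% of 2000 mg = 700 mg.
yuvanavir: < 20 mL/min → 12% of 300 mg = 36 mg.
Total = 700 + 36 = 736 mg.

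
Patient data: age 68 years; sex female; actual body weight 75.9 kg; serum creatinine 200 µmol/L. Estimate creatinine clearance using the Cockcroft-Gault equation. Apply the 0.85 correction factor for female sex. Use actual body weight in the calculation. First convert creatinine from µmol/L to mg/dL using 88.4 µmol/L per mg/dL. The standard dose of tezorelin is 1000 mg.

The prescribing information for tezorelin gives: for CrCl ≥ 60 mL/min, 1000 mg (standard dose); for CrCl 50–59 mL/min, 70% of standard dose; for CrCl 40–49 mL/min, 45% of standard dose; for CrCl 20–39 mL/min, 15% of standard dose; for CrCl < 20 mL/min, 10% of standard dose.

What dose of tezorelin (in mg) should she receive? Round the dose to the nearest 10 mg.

SCr = 200 / 88.4 = 2.262 mg/dL
CrCl = (140 − 68) × 75.9 / (72 × 2.262) × 0.85 = 5464.8 / 162.86 × 0.85 ≈ 28.5 mL/min
CrCl ≈ 29 mL/min → bracket 20–39 mL/min.
15% of 1000 mg = 150 mg

150 mg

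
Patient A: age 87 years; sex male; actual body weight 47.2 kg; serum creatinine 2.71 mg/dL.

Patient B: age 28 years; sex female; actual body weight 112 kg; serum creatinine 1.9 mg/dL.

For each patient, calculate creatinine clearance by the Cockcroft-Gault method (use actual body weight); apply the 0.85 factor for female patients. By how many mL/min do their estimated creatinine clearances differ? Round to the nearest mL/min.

Patient A: CrCl = (140 − 87) × 47.2 / (72 × 2.71) = 2501.6 / 195.12 ≈ 12.8 mL/min
Patient B: CrCl = (140 − 28) × 112 / (72 × 1.9) × 0.85 = 12544.0 / 136.80 × 0.85 ≈ 77.9 mL/min
|12.8 − 77.9| = 65.1 mL/min

65 mL/min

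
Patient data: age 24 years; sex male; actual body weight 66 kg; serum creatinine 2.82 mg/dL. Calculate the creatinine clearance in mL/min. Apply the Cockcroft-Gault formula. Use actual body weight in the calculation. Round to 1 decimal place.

37.7 mL/min

CrCl = (140 − 24) × 66 / (72 × 2.82) = 7656.0 / 203.04 ≈ 37.7 mL/min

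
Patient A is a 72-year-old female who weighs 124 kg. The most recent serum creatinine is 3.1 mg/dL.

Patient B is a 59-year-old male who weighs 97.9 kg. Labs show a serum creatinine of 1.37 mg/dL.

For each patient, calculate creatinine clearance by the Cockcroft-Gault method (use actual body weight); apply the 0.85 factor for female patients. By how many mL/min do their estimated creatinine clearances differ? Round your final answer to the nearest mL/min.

Patient A: CrCl = (140 − 72) × 124 / (72 × 3.1) × 0.85 = 8432.0 / 223.20 × 0.85 ≈ 32.1 mL/min
Patient B: CrCl = (140 − 59) × 97.9 / (72 × 1.37) = 7929.9 / 98.64 ≈ 80.4 mL/min
|32.1 − 80.4| = 48.3 mL/min

48 mL/min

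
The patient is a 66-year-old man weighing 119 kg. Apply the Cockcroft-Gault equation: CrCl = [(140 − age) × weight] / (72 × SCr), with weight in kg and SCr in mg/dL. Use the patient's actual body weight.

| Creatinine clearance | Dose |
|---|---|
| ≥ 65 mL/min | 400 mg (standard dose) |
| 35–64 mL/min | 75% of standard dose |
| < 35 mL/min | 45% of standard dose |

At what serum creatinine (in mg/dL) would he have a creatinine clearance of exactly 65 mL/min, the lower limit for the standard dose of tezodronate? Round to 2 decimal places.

1.88 mg/dL

Standard dose requires CrCl ≥ 65 mL/min.
Set (140 − 66) × 119 / (72 × SCr) = 65
SCr = (140 − 66) × 119 / (72 × 65) = 1.882 mg/dL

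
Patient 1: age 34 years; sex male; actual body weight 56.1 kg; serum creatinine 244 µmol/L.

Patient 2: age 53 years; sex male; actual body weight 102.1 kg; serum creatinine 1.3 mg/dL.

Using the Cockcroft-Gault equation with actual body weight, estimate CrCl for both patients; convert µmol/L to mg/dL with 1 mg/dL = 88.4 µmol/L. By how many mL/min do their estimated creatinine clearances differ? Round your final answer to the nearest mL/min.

65 mL/min

Patient 1: SCr = 244 / 88.4 = 2.76 mg/dL
Patient 1: CrCl = (140 − 34) × 56.1 / (72 × 2.76) = 5946.6 / 198.72 ≈ 29.9 mL/min
Patient 2: CrCl = (140 − 53) × 102.1 / (72 × 1.3) = 8882.7 / 93.60 ≈ 94.9 mL/min
|29.9 − 94.9| = 65.0 mL/min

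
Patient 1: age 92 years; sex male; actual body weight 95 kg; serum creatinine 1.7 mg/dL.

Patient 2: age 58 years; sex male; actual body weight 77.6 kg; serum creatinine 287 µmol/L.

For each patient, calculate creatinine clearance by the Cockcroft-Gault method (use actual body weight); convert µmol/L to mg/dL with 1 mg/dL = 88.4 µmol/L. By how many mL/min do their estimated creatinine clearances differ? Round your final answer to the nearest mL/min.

Patient 1: CrCl = (140 − 92) × 95 / (72 × 1.7) = 4560.0 / 122.40 ≈ 37.3 mL/min
Patient 2: SCr = 287 / 88.4 = 3.247 mg/dL
Patient 2: CrCl = (140 − 58) × 77.6 / (72 × 3.247) = 6363.2 / 233.78 ≈ 27.2 mL/min
|37.3 − 27.2| = 10.1 mL/min

10 mL/min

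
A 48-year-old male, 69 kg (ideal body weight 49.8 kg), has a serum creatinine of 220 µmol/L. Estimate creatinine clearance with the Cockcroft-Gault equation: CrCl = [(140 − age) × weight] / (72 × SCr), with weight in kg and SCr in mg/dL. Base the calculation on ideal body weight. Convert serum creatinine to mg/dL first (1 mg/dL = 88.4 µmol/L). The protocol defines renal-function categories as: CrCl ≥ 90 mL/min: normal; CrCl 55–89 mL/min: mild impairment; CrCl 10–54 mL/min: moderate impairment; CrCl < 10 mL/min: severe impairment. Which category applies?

moderate impairment

SCr = 220 / 88.4 = 2.489 mg/dL
CrCl = (140 − 48) × 49.8 / (72 × 2.489) = 4581.6 / 179.21 ≈ 25.6 mL/min
26 mL/min falls in the 'moderate impairment' range.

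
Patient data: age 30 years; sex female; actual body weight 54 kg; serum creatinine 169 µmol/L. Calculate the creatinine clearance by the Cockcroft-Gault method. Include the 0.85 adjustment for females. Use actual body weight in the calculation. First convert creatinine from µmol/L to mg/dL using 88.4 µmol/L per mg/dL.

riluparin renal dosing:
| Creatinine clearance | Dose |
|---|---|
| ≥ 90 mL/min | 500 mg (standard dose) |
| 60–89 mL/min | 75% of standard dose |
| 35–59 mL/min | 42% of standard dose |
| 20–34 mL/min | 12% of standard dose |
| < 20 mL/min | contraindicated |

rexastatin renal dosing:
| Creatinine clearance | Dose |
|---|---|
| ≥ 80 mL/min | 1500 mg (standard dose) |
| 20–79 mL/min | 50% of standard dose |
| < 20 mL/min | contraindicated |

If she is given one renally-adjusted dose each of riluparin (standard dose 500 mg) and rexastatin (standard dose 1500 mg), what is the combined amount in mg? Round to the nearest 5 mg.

SCr = 169 / 88.4 = 1.912 mg/dL
CrCl = (140 − 30) × 54 / (72 × 1.912) × 0.85 = 5940.0 / 137.66 × 0.85 ≈ 36.7 mL/min
CrCl ≈ 37 mL/min.
riluparin: 35–59 mL/min → 42% of 500 mg = 210 mg.
rexastatin: 20–79 mL/min → 50% of 1500 mg = 750 mg.
Total = 210 + 750 = 960 mg.

960 mg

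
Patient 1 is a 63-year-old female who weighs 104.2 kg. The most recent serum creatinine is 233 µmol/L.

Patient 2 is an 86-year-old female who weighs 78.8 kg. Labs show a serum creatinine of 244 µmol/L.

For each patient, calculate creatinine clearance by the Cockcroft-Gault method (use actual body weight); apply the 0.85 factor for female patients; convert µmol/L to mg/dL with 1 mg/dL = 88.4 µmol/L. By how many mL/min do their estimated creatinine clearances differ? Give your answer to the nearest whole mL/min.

18 mL/min

Patient 1: SCr = 233 / 88.4 = 2.636 mg/dL
Patient 1: CrCl = (140 − 63) × 104.2 / (72 × 2.636) × 0.85 = 8023.4 / 189.79 × 0.85 ≈ 35.9 mL/min
Patient 2: SCr = 244 / 88.4 = 2.76 mg/dL
Patient 2: CrCl = (140 − 86) × 78.8 / (72 × 2.76) × 0.85 = 4255.2 / 198.72 × 0.85 ≈ 18.2 mL/min
|35.9 − 18.2| = 17.7 mL/min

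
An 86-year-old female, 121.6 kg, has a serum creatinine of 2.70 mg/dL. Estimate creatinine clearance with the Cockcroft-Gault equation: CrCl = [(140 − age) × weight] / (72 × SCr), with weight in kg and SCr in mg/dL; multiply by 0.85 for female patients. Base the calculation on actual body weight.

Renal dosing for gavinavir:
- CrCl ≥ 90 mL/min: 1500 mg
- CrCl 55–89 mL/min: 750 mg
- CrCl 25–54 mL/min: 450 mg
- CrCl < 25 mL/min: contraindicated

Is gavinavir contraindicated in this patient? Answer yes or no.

CrCl = (140 − 86) × 121.6 / (72 × 2.7) × 0.85 = 6566.4 / 194.40 × 0.85 ≈ 28.7 mL/min
CrCl ≈ 29 mL/min, which is ≥ 25 mL/min.

no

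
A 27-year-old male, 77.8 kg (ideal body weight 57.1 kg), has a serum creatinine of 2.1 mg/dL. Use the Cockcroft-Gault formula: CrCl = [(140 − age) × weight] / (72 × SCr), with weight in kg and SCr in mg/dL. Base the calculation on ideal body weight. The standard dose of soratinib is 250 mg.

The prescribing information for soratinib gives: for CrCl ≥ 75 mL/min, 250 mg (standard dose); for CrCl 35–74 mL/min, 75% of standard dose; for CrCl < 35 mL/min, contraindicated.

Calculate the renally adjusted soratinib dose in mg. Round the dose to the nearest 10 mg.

190 mg

CrCl = (140 − 27) × 57.1 / (72 × 2.1) = 6452.3 / 151.20 ≈ 42.7 mL/min
CrCl ≈ 43 mL/min → bracket 35–74 mL/min.
75% of 250 mg = 187.5 mg → 190 mg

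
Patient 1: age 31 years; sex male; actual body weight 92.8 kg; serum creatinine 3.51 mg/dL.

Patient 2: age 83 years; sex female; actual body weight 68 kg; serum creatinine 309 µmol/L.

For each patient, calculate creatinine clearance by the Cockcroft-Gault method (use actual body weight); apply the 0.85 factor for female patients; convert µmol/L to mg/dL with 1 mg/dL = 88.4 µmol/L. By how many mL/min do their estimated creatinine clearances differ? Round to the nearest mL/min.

27 mL/min

Patient 1: CrCl = (140 − 31) × 92.8 / (72 × 3.51) = 10115.2 / 252.72 ≈ 40.0 mL/min
Patient 2: SCr = 309 / 88.4 = 3.495 mg/dL
Patient 2: CrCl = (140 − 83) × 68 / (72 × 3.495) × 0.85 = 3876.0 / 251.64 × 0.85 ≈ 13.1 mL/min
|40.0 − 13.1| = 26.9 mL/min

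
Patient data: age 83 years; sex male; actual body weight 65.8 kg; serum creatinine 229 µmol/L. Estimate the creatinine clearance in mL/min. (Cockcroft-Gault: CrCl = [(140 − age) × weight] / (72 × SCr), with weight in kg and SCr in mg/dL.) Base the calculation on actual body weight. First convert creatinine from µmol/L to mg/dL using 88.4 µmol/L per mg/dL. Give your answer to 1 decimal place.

20.1 mL/min

SCr = 229 / 88.4 = 2.59 mg/dL
CrCl = (140 − 83) × 65.8 / (72 × 2.59) = 3750.6 / 186.48 ≈ 20.1 mL/min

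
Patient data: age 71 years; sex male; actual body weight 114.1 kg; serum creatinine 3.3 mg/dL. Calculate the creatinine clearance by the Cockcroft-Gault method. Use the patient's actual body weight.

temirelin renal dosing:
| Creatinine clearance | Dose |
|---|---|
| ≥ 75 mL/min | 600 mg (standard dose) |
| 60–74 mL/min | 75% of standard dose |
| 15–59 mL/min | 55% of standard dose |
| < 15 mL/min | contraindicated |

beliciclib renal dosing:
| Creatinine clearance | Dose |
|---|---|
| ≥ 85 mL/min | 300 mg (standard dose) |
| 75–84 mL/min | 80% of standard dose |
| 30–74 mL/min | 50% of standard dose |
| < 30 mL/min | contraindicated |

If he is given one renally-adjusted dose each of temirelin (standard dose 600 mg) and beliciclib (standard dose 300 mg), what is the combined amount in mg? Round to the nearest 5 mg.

480 mg

CrCl = (140 − 71) × 114.1 / (72 × 3.3) = 7872.9 / 237.60 ≈ 33.1 mL/min
CrCl ≈ 33 mL/min.
temirelin: 15–59 mL/min → 55% of 600 mg = 330 mg.
beliciclib: 30–74 mL/min → 50% of 300 mg = 150 mg.
Total = 330 + 150 = 480 mg.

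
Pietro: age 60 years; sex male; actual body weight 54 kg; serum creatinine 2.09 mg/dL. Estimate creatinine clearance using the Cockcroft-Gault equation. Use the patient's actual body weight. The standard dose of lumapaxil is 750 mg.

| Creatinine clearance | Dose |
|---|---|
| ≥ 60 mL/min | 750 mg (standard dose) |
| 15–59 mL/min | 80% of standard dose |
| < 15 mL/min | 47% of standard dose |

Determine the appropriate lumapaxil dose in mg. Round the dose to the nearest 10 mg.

CrCl = (140 − 60) × 54 / (72 × 2.09) = 4320.0 / 150.48 ≈ 28.7 mL/min
CrCl ≈ 29 mL/min → bracket 15–59 mL/min.
80% of 750 mg = 600 mg

600 mg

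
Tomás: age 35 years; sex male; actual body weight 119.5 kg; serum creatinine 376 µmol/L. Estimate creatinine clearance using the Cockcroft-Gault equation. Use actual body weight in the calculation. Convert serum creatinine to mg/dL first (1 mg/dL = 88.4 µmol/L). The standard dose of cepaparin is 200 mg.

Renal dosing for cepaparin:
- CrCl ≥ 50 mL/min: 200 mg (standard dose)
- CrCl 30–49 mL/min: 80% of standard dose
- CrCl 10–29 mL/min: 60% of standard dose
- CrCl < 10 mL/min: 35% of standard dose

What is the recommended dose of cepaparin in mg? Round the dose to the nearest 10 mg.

SCr = 376 / 88.4 = 4.253 mg/dL
CrCl = (140 − 35) × 119.5 / (72 × 4.253) = 12547.5 / 306.22 ≈ 41.0 mL/min
CrCl ≈ 41 mL/min → bracket 30–49 mL/min.
80% of 200 mg = 160 mg

160 mg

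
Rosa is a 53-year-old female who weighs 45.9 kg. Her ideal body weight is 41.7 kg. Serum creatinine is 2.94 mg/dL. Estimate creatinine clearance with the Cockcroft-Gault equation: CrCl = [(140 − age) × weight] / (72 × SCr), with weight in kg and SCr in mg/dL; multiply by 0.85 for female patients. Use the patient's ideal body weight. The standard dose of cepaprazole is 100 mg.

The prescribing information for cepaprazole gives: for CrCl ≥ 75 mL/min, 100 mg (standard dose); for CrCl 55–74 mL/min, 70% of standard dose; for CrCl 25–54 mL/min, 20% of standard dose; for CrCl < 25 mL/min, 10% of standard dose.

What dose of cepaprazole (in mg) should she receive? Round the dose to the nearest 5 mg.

CrCl = (140 − 53) × 41.7 / (72 × 2.94) × 0.85 = 3627.9 / 211.68 × 0.85 ≈ 14.6 mL/min
CrCl ≈ 15 mL/min → bracket < 25 mL/min.
10% of 100 mg = 10 mg

10 mg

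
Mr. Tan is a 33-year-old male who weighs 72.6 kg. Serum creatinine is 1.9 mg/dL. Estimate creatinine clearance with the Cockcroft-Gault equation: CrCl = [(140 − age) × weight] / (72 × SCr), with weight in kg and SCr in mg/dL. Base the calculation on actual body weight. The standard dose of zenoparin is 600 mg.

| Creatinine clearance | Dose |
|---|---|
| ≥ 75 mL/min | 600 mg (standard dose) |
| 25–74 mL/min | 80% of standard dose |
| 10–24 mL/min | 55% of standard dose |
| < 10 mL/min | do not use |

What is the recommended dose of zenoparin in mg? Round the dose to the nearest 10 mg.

CrCl = (140 − 33) × 72.6 / (72 × 1.9) = 7768.2 / 136.80 ≈ 56.8 mL/min
CrCl ≈ 57 mL/min → bracket 25–74 mL/min.
80% of 600 mg = 480 mg

480 mg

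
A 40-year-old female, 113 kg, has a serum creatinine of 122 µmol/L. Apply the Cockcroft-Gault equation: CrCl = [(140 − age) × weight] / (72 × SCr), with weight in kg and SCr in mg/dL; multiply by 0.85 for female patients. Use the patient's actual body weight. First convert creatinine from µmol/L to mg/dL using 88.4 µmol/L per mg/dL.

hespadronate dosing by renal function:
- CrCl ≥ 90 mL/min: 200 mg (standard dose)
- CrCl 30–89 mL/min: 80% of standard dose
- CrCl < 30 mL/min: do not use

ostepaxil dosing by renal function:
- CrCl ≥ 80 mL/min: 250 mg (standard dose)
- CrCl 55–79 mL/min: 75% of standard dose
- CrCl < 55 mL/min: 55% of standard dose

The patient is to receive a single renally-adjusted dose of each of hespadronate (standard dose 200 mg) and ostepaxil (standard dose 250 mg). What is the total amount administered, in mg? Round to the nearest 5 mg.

450 mg

SCr = 122 / 88.4 = 1.38 mg/dL
CrCl = (140 − 40) × 113 / (72 × 1.38) × 0.85 = 11300.0 / 99.36 × 0.85 ≈ 96.7 mL/min
CrCl ≈ 97 mL/min.
hespadronate: ≥ 90 mL/min → 100% of 200 mg = 200 mg.
ostepaxil: ≥ 80 mL/min → 100% of 250 mg = 250 mg.
Total = 200 + 250 = 450 mg.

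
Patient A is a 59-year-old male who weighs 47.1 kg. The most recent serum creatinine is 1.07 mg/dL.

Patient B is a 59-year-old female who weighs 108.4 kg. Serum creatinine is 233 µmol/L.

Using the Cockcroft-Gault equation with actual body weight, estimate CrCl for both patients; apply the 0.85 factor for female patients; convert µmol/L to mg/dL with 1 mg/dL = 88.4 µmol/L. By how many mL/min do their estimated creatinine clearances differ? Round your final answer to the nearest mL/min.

Patient A: CrCl = (140 − 59) × 47.1 / (72 × 1.07) = 3815.1 / 77.04 ≈ 49.5 mL/min
Patient B: SCr = 233 / 88.4 = 2.636 mg/dL
Patient B: CrCl = (140 − 59) × 108.4 / (72 × 2.636) × 0.85 = 8780.4 / 189.79 × 0.85 ≈ 39.3 mL/min
|49.5 − 39.3| = 10.2 mL/min

10 mL/min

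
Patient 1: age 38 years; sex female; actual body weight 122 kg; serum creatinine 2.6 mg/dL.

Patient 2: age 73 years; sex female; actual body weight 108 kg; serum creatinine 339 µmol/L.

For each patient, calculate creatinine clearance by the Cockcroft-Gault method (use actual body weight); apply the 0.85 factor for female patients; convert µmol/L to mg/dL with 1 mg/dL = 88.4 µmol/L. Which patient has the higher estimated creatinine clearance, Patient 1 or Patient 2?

Patient 1: CrCl = (140 − 38) × 122 / (72 × 2.6) × 0.85 = 12444.0 / 187.20 × 0.85 ≈ 56.5 mL/min
Patient 2: SCr = 339 / 88.4 = 3.835 mg/dL
Patient 2: CrCl = (140 − 73) × 108 / (72 × 3.835) × 0.85 = 7236.0 / 276.12 × 0.85 ≈ 22.3 mL/min
56.5 vs 22.3 mL/min → Patient 1 is higher.

Patient 1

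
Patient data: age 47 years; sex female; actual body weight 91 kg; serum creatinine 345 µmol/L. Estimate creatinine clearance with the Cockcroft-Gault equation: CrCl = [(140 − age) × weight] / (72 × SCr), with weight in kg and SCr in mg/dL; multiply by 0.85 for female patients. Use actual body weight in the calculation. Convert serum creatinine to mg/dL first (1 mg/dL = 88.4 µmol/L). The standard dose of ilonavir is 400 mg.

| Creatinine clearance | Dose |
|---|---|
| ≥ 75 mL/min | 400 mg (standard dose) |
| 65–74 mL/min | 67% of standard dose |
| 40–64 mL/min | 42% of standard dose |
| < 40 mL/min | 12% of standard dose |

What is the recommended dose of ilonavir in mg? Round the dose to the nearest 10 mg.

SCr = 345 / 88.4 = 3.903 mg/dL
CrCl = (140 − 47) × 91 / (72 × 3.903) × 0.85 = 8463.0 / 281.02 × 0.85 ≈ 25.6 mL/min
CrCl ≈ 26 mL/min → bracket < 40 mL/min.
12% of 400 mg = 48 mg → 50 mg

50 mg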